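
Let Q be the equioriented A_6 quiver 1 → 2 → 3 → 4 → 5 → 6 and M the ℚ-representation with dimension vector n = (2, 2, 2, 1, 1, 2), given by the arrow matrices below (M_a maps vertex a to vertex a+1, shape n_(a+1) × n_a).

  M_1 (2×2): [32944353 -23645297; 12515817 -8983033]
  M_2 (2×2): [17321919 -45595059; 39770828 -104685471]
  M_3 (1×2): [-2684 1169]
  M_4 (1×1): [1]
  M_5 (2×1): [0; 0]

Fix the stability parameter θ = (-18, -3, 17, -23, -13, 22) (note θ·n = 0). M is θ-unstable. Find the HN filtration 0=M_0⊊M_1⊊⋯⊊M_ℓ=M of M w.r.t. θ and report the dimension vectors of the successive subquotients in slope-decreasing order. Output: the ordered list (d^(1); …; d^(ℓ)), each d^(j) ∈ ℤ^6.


Via rank(M_{q-1}∘⋯∘M_p): M ≅ I[1,1], I[1,5], I[2,3], I[6,6]^2.
μ_θ-semistable layers: μ^(1)=22; μ^(2)=17; μ^(3)=-3; μ^(4)=-11/2; μ^(5)=-18

((0, 0, 0, 0, 0, 2); (0, 0, 1, 0, 0, 0); (0, 1, 0, 0, 0, 0); (0, 1, 1, 1, 1, 0); (2, 0, 0, 0, 0, 0))


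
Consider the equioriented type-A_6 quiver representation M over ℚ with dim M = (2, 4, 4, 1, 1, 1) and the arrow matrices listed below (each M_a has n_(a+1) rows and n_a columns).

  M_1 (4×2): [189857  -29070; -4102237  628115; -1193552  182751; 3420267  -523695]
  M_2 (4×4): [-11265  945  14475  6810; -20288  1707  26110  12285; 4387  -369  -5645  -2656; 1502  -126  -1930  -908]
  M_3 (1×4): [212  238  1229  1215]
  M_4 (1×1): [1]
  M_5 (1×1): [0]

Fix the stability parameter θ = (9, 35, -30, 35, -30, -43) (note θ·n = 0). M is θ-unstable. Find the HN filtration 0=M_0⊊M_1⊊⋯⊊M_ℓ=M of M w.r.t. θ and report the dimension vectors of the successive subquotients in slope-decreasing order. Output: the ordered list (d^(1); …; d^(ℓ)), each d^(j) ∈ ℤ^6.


Via rank(M_{q-1}∘⋯∘M_p): M ≅ I[1,2]^2, I[2,3], I[2,5], I[3,3]^2, I[6,6].
μ_θ-semistable layers: μ^(1)=35; μ^(2)=9; μ^(3)=5/2; μ^(4)=-30; μ^(5)=-43

((0, 2, 0, 0, 0, 0); (2, 0, 0, 0, 0, 0); (0, 2, 2, 1, 1, 0); (0, 0, 2, 0, 0, 0); (0, 0, 0, 0, 0, 1))


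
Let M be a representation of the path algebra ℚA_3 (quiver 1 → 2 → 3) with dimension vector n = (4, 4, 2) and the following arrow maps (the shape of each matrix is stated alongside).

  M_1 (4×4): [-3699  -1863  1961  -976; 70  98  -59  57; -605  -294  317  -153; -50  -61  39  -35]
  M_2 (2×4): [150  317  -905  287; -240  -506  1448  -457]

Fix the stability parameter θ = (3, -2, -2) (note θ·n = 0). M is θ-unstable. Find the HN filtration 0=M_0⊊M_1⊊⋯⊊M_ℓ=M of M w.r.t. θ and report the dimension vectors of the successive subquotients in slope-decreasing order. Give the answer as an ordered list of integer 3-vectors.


Interval decomposition of M: I[1,2]^2, I[1,3]^2.
HN type (ℓ=2): μ^(1)=1/2; μ^(2)=-1/3

((2, 2, 0); (2, 2, 2))


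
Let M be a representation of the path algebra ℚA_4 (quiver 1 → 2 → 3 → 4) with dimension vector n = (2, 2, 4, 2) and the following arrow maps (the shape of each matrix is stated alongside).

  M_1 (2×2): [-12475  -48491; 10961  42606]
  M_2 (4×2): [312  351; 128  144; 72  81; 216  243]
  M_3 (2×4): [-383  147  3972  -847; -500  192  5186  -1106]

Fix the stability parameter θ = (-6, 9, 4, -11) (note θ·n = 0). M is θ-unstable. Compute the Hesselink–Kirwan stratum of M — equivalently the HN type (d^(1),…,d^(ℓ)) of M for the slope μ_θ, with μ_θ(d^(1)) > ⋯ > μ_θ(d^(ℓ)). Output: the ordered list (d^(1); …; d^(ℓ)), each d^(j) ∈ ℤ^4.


Barcode: M ≅ I[1,2], I[1,4], I[3,3]^2, I[3,4]. HN layers by μ_θ (5 steps, strictly decreasing):
  μ^(1)=9; μ^(2)=4; μ^(3)=2/3; μ^(4)=-7/2; μ^(5)=-6

((0, 1, 0, 0); (0, 0, 2, 0); (0, 1, 1, 1); (0, 0, 1, 1); (2, 0, 0, 0))


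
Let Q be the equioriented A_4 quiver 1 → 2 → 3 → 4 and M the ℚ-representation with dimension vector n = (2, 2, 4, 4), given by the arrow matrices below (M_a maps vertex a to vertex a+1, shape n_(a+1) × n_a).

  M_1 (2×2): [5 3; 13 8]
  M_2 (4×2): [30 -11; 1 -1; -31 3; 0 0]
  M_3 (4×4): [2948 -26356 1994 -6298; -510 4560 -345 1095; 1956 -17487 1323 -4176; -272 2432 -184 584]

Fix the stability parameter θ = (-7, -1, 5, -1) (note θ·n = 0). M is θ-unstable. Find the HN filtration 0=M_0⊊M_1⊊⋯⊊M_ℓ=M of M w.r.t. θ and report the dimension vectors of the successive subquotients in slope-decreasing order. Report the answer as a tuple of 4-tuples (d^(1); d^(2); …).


Barcode: M ≅ I[1,3], I[1,4], I[3,3], I[3,4], I[4,4]^2. HN layers by μ_θ (4 steps, strictly decreasing):
  μ^(1)=5; μ^(2)=2; μ^(3)=-1; μ^(4)=-7

((0, 0, 2, 0); (0, 0, 2, 2); (0, 2, 0, 2); (2, 0, 0, 0))


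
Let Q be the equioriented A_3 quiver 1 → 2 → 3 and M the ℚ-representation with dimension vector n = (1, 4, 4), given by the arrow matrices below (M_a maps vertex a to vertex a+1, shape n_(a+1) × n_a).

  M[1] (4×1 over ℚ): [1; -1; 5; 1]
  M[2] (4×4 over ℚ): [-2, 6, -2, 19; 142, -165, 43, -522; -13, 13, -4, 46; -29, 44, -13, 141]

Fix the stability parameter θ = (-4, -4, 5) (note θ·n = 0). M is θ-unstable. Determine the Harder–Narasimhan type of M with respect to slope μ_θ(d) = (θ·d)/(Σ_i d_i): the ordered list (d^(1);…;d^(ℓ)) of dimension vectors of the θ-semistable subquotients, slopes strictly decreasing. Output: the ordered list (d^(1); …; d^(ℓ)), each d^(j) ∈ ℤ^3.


Interval decomposition of M: I[1,3], I[2,3]^3.
HN type (ℓ=2): μ^(1)=5; μ^(2)=-4

((0, 0, 4); (1, 4, 0))


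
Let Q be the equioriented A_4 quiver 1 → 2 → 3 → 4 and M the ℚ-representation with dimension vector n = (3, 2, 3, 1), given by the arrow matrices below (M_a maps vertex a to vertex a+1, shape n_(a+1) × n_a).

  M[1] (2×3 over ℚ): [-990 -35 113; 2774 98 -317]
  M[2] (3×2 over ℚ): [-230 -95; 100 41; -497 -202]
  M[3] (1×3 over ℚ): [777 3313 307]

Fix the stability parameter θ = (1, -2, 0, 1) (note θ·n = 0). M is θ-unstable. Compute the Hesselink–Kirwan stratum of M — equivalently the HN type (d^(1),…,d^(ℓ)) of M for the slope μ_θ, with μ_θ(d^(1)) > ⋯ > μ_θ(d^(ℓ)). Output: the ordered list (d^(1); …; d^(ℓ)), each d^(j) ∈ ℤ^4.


Via rank(M_{q-1}∘⋯∘M_p): M ≅ I[1,1], I[1,3], I[1,4], I[3,3].
μ_θ-semistable layers: μ^(1)=1; μ^(2)=0; μ^(3)=-1/2

((1, 0, 0, 1); (0, 0, 3, 0); (2, 2, 0, 0))


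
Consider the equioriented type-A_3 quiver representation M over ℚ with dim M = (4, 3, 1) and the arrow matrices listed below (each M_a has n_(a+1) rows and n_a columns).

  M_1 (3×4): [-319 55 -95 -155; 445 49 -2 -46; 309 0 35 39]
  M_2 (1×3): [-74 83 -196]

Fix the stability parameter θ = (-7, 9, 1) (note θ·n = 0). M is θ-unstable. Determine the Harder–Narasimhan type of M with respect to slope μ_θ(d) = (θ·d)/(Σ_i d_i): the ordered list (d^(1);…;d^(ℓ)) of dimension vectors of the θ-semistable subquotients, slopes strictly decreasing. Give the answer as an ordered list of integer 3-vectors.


Interval decomposition of M: I[1,1], I[1,2]^2, I[1,3].
HN type (ℓ=3): μ^(1)=9; μ^(2)=5; μ^(3)=-7

((0, 2, 0); (0, 1, 1); (4, 0, 0))


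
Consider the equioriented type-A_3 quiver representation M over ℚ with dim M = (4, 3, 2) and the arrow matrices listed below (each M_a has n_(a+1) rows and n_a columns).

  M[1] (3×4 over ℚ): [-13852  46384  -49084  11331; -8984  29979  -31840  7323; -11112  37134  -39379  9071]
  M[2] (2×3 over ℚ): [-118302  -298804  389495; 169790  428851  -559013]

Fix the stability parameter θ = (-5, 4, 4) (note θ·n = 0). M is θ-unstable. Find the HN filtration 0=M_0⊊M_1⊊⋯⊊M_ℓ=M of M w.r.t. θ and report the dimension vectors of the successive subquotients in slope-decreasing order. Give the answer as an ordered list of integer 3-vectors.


Barcode: M ≅ I[1,1], I[1,2], I[1,3]^2. HN layers by μ_θ (2 steps, strictly decreasing):
  μ^(1)=4; μ^(2)=-5

((0, 3, 2); (4, 0, 0))


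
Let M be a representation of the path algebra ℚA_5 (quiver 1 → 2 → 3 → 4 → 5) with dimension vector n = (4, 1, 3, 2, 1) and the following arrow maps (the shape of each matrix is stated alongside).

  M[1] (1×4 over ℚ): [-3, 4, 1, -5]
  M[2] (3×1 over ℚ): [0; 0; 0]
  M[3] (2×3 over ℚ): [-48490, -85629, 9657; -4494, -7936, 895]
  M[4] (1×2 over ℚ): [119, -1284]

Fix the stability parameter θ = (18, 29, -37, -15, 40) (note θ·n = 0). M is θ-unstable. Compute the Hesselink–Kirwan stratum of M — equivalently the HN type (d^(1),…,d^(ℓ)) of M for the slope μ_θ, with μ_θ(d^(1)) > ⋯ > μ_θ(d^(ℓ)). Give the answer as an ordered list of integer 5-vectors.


Barcode: M ≅ I[1,1]^3, I[1,2], I[3,3], I[3,4], I[3,5]. HN layers by μ_θ (5 steps, strictly decreasing):
  μ^(1)=40; μ^(2)=29; μ^(3)=18; μ^(4)=-15; μ^(5)=-37

((0, 0, 0, 0, 1); (0, 1, 0, 0, 0); (4, 0, 0, 0, 0); (0, 0, 0, 2, 0); (0, 0, 3, 0, 0))


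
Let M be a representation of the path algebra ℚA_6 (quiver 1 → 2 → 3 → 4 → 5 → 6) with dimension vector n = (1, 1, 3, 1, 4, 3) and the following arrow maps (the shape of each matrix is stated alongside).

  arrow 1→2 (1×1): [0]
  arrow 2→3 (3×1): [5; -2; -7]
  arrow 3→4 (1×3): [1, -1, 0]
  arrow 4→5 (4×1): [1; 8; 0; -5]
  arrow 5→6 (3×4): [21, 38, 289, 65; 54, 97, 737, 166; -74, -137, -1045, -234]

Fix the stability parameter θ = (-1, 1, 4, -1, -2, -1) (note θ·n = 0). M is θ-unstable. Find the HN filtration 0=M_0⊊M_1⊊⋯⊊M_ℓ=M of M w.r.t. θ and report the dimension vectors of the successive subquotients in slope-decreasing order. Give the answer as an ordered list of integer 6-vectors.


Barcode: M ≅ I[1,1], I[2,5], I[3,3]^2, I[5,5], I[5,6]^2, I[6,6]. HN layers by μ_θ (4 steps, strictly decreasing):
  μ^(1)=4; μ^(2)=1/2; μ^(3)=-1; μ^(4)=-2

((0, 0, 2, 0, 0, 0); (0, 1, 1, 1, 1, 0); (1, 0, 0, 0, 0, 3); (0, 0, 0, 0, 3, 0))


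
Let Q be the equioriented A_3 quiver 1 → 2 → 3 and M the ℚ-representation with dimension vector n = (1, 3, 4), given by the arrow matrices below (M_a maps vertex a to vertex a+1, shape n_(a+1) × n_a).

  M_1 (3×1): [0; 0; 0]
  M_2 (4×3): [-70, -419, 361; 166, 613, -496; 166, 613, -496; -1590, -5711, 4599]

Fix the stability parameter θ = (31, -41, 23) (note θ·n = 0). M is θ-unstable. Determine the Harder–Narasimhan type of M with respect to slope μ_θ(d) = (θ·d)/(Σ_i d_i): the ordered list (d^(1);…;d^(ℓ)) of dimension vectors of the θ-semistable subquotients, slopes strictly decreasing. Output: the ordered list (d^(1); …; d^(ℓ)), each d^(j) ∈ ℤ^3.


Barcode: M ≅ I[1,1], I[2,2], I[2,3]^2, I[3,3]^2. HN layers by μ_θ (3 steps, strictly decreasing):
  μ^(1)=31; μ^(2)=23; μ^(3)=-41

((1, 0, 0); (0, 0, 4); (0, 3, 0))


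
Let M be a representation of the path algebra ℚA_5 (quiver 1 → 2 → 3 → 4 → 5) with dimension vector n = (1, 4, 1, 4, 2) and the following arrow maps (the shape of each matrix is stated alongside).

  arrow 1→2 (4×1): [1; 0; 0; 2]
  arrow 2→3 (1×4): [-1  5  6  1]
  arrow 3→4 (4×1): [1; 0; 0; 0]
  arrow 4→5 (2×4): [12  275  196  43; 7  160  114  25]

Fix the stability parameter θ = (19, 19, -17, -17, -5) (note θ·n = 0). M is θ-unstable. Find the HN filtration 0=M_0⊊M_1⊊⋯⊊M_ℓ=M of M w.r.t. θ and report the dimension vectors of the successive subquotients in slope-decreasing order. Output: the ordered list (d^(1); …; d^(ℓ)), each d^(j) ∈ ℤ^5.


Via rank(M_{q-1}∘⋯∘M_p): M ≅ I[1,5], I[2,2]^3, I[4,4]^2, I[4,5].
μ_θ-semistable layers: μ^(1)=19; μ^(2)=-1/5; μ^(3)=-5; μ^(4)=-17

((0, 3, 0, 0, 0); (1, 1, 1, 1, 1); (0, 0, 0, 0, 1); (0, 0, 0, 3, 0))


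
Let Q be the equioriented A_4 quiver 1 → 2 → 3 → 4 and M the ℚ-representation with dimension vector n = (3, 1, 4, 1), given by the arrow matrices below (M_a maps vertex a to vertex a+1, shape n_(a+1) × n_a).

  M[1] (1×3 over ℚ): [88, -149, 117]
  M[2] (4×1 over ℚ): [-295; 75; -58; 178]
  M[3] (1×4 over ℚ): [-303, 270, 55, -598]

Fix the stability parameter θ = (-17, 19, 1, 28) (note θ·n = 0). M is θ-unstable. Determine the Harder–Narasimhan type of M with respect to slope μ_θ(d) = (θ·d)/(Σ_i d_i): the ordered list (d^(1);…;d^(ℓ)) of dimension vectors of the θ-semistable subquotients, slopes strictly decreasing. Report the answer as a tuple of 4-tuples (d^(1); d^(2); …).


Barcode: M ≅ I[1,1]^2, I[1,4], I[3,3]^3. HN layers by μ_θ (4 steps, strictly decreasing):
  μ^(1)=28; μ^(2)=10; μ^(3)=1; μ^(4)=-17

((0, 0, 0, 1); (0, 1, 1, 0); (0, 0, 3, 0); (3, 0, 0, 0))


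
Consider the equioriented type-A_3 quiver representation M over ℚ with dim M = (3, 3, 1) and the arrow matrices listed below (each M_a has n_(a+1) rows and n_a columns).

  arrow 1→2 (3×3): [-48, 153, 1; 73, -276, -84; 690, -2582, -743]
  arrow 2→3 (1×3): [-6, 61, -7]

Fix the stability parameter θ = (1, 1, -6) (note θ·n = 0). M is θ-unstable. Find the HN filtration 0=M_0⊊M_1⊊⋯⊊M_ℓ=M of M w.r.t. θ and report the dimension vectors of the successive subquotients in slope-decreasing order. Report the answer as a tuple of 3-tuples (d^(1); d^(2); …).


Interval decomposition of M: I[1,2]^2, I[1,3].
HN type (ℓ=2): μ^(1)=1; μ^(2)=-4/3

((2, 2, 0); (1, 1, 1))


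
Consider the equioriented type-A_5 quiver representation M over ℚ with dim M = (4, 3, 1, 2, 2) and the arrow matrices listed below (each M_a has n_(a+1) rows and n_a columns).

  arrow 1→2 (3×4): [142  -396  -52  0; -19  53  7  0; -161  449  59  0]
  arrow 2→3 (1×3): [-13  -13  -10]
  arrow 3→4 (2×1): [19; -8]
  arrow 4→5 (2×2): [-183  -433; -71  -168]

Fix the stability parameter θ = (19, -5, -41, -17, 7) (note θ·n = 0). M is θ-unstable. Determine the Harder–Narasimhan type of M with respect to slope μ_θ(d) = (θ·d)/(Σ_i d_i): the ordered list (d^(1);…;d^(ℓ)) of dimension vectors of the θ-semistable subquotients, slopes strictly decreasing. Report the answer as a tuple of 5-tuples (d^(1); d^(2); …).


Barcode: M ≅ I[1,1]^2, I[1,2], I[1,5], I[2,2], I[4,5]. HN layers by μ_θ (5 steps, strictly decreasing):
  μ^(1)=19; μ^(2)=7; μ^(3)=-5; μ^(4)=-11; μ^(5)=-17

((2, 0, 0, 0, 0); (1, 1, 0, 0, 2); (0, 1, 0, 0, 0); (1, 1, 1, 1, 0); (0, 0, 0, 1, 0))


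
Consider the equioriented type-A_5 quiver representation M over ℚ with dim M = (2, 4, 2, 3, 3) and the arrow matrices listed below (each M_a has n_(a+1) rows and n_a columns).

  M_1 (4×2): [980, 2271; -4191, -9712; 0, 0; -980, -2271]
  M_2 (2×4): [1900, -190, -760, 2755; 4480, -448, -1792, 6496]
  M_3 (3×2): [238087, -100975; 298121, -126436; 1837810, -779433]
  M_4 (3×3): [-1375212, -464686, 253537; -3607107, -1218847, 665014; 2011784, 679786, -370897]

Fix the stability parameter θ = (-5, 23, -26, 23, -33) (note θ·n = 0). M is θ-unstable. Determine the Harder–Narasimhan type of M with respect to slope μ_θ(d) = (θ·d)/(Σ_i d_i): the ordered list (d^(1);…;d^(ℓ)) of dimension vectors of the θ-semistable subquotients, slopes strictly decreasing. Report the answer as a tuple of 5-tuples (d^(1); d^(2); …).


Barcode: M ≅ I[1,2], I[1,4], I[2,2]^2, I[3,5], I[4,5], I[5,5]. HN layers by μ_θ (5 steps, strictly decreasing):
  μ^(1)=23; μ^(2)=-3/2; μ^(3)=-5; μ^(4)=-26; μ^(5)=-33

((0, 3, 0, 1, 0); (0, 1, 1, 0, 0); (2, 0, 0, 2, 2); (0, 0, 1, 0, 0); (0, 0, 0, 0, 1))


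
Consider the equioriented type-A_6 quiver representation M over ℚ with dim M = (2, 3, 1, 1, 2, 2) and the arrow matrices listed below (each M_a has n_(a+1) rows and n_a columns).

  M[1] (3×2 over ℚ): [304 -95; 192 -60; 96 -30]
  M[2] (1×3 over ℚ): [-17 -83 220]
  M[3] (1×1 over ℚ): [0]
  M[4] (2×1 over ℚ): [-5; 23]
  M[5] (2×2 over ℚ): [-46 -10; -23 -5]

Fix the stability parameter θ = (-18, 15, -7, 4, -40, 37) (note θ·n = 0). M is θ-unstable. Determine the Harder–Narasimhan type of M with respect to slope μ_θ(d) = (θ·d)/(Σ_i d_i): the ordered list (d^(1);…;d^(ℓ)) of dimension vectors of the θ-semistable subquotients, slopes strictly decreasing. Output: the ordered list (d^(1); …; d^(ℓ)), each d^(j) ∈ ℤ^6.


Interval decomposition of M: I[1,1], I[1,3], I[2,2]^2, I[4,5], I[5,6], I[6,6].
HN type (ℓ=5): μ^(1)=37; μ^(2)=15; μ^(3)=4; μ^(4)=-18; μ^(5)=-40

((0, 0, 0, 0, 0, 2); (0, 2, 0, 0, 0, 0); (0, 1, 1, 0, 0, 0); (2, 0, 0, 1, 1, 0); (0, 0, 0, 0, 1, 0))


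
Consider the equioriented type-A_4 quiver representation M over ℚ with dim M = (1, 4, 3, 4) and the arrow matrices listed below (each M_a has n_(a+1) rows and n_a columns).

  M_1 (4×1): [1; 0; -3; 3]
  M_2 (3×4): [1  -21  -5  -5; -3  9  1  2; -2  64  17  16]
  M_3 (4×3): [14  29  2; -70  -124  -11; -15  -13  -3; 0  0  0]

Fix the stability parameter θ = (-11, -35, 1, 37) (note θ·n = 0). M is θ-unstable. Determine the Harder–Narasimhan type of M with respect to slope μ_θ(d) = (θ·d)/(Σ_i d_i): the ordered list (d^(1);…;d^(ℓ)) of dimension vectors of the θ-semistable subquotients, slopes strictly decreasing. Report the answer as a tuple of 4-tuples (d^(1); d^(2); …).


Via rank(M_{q-1}∘⋯∘M_p): M ≅ I[1,4], I[2,2], I[2,4]^2, I[4,4].
μ_θ-semistable layers: μ^(1)=37; μ^(2)=1; μ^(3)=-23; μ^(4)=-35

((0, 0, 0, 4); (0, 0, 3, 0); (1, 1, 0, 0); (0, 3, 0, 0))


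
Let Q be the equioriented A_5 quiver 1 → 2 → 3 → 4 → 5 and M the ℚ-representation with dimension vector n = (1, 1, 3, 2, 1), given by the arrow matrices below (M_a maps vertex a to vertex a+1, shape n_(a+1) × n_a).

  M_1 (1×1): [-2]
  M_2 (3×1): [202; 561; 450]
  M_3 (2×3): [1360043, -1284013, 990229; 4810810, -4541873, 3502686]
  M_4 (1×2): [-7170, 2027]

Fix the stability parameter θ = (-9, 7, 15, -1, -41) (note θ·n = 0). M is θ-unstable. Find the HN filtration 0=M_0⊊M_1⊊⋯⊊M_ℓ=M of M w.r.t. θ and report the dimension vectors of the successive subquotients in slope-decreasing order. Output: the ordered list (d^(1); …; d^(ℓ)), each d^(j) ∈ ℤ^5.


Via rank(M_{q-1}∘⋯∘M_p): M ≅ I[1,5], I[3,3], I[3,4].
μ_θ-semistable layers: μ^(1)=15; μ^(2)=7; μ^(3)=-5; μ^(4)=-9

((0, 0, 1, 0, 0); (0, 0, 1, 1, 0); (0, 1, 1, 1, 1); (1, 0, 0, 0, 0))


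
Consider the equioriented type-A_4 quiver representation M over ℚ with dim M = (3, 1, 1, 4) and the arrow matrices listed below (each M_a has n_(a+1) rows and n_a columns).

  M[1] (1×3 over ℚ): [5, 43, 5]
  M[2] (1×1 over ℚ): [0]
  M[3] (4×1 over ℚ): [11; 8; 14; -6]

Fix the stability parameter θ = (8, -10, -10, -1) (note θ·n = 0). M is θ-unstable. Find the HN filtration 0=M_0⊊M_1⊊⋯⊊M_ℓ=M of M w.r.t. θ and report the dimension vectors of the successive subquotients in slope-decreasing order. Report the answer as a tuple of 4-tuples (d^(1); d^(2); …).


Via rank(M_{q-1}∘⋯∘M_p): M ≅ I[1,1]^2, I[1,2], I[3,4], I[4,4]^3.
μ_θ-semistable layers: μ^(1)=8; μ^(2)=-1; μ^(3)=-10

((2, 0, 0, 0); (1, 1, 0, 4); (0, 0, 1, 0))


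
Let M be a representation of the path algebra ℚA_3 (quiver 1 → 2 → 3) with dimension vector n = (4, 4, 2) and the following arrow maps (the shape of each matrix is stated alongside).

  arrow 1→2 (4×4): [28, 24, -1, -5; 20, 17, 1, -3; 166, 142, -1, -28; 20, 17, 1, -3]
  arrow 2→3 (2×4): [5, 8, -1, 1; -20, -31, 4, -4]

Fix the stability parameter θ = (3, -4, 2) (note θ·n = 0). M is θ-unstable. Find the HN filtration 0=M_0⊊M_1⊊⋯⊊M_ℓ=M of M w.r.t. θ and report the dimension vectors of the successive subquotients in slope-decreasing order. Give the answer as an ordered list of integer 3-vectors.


Via rank(M_{q-1}∘⋯∘M_p): M ≅ I[1,1], I[1,2], I[1,3]^2, I[2,2].
μ_θ-semistable layers: μ^(1)=3; μ^(2)=2; μ^(3)=-1/2; μ^(4)=-4

((1, 0, 0); (0, 0, 2); (3, 3, 0); (0, 1, 0))


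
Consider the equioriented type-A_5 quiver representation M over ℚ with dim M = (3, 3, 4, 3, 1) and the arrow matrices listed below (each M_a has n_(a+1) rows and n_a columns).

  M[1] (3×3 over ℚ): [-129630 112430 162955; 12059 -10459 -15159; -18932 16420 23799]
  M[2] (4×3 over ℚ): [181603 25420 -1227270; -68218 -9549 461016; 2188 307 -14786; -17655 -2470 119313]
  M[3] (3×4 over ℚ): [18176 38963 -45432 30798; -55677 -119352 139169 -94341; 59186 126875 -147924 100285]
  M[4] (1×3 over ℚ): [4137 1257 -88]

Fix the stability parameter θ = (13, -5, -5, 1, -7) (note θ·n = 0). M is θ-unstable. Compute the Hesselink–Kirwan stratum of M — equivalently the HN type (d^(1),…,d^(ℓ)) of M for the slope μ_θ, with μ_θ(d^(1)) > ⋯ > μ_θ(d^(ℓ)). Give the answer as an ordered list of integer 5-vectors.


Barcode: M ≅ I[1,1], I[1,4], I[1,5], I[2,4], I[3,3]. HN layers by μ_θ (4 steps, strictly decreasing):
  μ^(1)=13; μ^(2)=1; μ^(3)=-3/5; μ^(4)=-5

((1, 0, 0, 0, 0); (1, 1, 1, 2, 0); (1, 1, 1, 1, 1); (0, 1, 2, 0, 0))


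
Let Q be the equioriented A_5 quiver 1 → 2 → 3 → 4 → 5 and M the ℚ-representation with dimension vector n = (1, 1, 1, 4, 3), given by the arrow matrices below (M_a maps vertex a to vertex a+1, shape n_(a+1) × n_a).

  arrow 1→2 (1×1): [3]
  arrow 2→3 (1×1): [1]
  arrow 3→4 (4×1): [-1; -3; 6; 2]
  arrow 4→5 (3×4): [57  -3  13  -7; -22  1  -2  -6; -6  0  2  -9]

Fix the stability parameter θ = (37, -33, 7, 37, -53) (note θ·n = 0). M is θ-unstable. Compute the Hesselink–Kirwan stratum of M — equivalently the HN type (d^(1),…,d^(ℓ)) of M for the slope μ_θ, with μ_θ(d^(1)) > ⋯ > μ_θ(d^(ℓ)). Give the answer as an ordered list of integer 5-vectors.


Barcode: M ≅ I[1,5], I[4,4], I[4,5]^2. HN layers by μ_θ (3 steps, strictly decreasing):
  μ^(1)=37; μ^(2)=-1; μ^(3)=-8

((0, 0, 0, 1, 0); (1, 1, 1, 1, 1); (0, 0, 0, 2, 2))


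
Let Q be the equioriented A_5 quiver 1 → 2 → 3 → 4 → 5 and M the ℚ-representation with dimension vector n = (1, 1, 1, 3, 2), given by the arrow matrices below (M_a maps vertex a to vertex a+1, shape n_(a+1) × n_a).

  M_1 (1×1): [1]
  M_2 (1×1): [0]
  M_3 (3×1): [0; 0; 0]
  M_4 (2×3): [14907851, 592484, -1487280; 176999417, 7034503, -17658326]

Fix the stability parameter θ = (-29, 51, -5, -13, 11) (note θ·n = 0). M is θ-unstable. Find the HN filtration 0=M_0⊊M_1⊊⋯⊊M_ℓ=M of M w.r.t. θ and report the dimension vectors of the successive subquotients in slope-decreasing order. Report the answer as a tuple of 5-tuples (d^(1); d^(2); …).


Interval decomposition of M: I[1,2], I[3,3], I[4,4], I[4,5]^2.
HN type (ℓ=5): μ^(1)=51; μ^(2)=11; μ^(3)=-5; μ^(4)=-13; μ^(5)=-29

((0, 1, 0, 0, 0); (0, 0, 0, 0, 2); (0, 0, 1, 0, 0); (0, 0, 0, 3, 0); (1, 0, 0, 0, 0))


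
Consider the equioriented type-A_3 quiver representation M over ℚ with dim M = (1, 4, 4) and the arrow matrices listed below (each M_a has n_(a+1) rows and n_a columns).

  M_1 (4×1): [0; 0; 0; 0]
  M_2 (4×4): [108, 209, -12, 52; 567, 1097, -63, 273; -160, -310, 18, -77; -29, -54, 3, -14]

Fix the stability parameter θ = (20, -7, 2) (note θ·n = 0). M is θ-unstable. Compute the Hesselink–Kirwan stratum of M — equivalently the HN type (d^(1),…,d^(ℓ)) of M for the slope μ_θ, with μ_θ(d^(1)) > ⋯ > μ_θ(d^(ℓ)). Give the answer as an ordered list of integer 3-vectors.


Interval decomposition of M: I[1,1], I[2,2], I[2,3]^3, I[3,3].
HN type (ℓ=3): μ^(1)=20; μ^(2)=2; μ^(3)=-7

((1, 0, 0); (0, 0, 4); (0, 4, 0))


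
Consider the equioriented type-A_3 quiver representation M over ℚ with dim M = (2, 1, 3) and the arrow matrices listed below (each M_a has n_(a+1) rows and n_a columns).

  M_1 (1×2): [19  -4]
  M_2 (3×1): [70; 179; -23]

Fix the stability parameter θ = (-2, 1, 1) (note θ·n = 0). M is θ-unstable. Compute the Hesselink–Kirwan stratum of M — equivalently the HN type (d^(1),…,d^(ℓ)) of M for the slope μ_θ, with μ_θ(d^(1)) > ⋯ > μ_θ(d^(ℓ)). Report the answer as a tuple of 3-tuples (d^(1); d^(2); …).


Via rank(M_{q-1}∘⋯∘M_p): M ≅ I[1,1], I[1,3], I[3,3]^2.
μ_θ-semistable layers: μ^(1)=1; μ^(2)=-2

((0, 1, 3); (2, 0, 0))


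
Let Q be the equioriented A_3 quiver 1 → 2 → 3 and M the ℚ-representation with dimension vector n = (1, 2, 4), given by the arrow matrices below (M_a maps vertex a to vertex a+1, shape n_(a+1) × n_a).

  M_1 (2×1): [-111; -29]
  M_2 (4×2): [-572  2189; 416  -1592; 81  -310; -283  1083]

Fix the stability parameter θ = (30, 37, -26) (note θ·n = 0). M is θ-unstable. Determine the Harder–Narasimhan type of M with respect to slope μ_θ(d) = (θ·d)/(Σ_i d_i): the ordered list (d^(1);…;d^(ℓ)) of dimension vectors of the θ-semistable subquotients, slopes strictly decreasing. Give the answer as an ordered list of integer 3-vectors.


Via rank(M_{q-1}∘⋯∘M_p): M ≅ I[1,3], I[2,3], I[3,3]^2.
μ_θ-semistable layers: μ^(1)=41/3; μ^(2)=11/2; μ^(3)=-26

((1, 1, 1); (0, 1, 1); (0, 0, 2))


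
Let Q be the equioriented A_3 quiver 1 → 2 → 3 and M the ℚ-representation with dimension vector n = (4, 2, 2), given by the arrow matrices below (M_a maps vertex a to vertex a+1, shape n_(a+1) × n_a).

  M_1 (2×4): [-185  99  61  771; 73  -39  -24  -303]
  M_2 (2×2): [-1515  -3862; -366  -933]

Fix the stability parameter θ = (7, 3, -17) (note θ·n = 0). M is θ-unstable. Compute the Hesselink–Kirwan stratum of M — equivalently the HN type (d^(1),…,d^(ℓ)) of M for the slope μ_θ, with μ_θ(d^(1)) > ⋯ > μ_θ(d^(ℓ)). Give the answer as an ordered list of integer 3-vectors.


Interval decomposition of M: I[1,1]^2, I[1,3]^2.
HN type (ℓ=2): μ^(1)=7; μ^(2)=-7/3

((2, 0, 0); (2, 2, 2))


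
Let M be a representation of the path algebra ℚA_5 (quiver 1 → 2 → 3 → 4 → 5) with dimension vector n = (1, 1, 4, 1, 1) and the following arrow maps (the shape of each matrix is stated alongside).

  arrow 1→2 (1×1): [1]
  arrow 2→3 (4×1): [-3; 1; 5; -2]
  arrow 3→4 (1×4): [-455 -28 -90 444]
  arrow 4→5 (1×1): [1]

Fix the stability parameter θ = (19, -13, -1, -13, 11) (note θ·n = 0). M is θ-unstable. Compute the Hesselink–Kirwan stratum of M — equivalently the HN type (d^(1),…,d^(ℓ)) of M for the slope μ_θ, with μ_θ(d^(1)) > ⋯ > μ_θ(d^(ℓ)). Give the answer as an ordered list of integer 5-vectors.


Barcode: M ≅ I[1,5], I[3,3]^3. HN layers by μ_θ (3 steps, strictly decreasing):
  μ^(1)=11; μ^(2)=-1; μ^(3)=-2

((0, 0, 0, 0, 1); (0, 0, 3, 0, 0); (1, 1, 1, 1, 0))


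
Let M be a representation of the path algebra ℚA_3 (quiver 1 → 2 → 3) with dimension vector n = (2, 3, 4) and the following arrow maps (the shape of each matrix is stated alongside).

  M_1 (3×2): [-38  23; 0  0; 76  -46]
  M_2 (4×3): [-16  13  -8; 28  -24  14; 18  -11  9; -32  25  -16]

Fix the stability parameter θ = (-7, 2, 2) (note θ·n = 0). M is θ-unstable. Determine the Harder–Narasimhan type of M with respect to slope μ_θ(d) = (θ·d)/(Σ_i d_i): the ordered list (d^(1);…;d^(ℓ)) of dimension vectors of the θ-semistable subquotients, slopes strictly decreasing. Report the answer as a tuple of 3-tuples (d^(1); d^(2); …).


Via rank(M_{q-1}∘⋯∘M_p): M ≅ I[1,1], I[1,2], I[2,3]^2, I[3,3]^2.
μ_θ-semistable layers: μ^(1)=2; μ^(2)=-7

((0, 3, 4); (2, 0, 0))


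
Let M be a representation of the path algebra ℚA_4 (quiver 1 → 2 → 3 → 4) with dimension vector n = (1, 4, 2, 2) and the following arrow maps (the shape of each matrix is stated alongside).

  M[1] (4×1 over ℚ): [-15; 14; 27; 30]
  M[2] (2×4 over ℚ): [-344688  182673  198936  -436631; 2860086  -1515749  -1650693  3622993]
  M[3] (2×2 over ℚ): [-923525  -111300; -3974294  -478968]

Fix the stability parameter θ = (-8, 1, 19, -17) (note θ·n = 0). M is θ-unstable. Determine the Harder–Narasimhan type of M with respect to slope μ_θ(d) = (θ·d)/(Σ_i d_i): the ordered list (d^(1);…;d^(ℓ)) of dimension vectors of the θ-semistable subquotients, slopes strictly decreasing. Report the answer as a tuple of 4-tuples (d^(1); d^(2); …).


Interval decomposition of M: I[1,3], I[2,2]^2, I[2,4], I[4,4].
HN type (ℓ=4): μ^(1)=19; μ^(2)=1; μ^(3)=-8; μ^(4)=-17

((0, 0, 1, 0); (0, 4, 1, 1); (1, 0, 0, 0); (0, 0, 0, 1))


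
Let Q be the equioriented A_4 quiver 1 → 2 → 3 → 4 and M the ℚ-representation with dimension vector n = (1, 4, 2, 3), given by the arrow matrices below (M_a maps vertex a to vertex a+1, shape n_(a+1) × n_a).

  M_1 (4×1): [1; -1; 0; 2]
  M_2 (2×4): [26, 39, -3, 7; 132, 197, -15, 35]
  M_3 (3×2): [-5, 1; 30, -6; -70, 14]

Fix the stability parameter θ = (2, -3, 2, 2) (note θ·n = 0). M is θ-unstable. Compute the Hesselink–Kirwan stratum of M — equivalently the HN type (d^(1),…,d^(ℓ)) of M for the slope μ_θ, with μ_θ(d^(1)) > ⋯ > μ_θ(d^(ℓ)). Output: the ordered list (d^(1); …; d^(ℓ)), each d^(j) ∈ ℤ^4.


Interval decomposition of M: I[1,3], I[2,2]^2, I[2,4], I[4,4]^2.
HN type (ℓ=3): μ^(1)=2; μ^(2)=-1/2; μ^(3)=-3

((0, 0, 2, 3); (1, 1, 0, 0); (0, 3, 0, 0))


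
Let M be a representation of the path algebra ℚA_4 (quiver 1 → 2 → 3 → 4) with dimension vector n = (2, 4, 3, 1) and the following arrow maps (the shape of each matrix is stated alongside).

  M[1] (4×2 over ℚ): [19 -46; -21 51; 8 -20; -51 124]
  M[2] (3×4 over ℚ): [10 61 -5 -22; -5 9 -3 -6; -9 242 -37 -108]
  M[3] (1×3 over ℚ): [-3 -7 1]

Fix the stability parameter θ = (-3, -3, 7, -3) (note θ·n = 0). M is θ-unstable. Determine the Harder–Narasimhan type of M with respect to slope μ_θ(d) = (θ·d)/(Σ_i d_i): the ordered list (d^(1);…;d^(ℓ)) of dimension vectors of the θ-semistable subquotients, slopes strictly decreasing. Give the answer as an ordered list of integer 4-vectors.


Barcode: M ≅ I[1,3]^2, I[2,2], I[2,4]. HN layers by μ_θ (3 steps, strictly decreasing):
  μ^(1)=7; μ^(2)=2; μ^(3)=-3

((0, 0, 2, 0); (0, 0, 1, 1); (2, 4, 0, 0))


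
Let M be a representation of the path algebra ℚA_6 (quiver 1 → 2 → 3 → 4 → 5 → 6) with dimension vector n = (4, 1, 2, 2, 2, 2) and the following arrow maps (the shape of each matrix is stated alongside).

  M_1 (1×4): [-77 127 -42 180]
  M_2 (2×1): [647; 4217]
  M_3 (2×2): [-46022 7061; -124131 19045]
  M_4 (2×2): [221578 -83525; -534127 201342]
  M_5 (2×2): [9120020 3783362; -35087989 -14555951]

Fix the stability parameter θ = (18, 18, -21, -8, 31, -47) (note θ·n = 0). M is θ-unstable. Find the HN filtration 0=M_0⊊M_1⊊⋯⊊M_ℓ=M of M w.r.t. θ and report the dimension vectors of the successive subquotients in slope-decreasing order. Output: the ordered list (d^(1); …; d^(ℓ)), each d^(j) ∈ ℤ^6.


Interval decomposition of M: I[1,1]^3, I[1,6], I[3,6].
HN type (ℓ=4): μ^(1)=18; μ^(2)=-3/2; μ^(3)=-8; μ^(4)=-21

((3, 0, 0, 0, 0, 0); (1, 1, 1, 1, 1, 1); (0, 0, 0, 1, 1, 1); (0, 0, 1, 0, 0, 0))


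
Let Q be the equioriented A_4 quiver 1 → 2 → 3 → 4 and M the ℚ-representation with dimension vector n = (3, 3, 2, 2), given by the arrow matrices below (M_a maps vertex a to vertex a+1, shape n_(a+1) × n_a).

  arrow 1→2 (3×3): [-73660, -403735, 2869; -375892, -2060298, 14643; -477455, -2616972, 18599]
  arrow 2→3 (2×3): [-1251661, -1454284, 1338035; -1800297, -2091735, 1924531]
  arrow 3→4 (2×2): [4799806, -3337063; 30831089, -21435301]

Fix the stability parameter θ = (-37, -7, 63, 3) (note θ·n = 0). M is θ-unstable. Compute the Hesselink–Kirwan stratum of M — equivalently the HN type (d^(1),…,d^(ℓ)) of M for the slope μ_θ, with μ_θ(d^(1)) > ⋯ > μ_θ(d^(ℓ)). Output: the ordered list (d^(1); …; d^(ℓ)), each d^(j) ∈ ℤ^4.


Barcode: M ≅ I[1,2], I[1,4]^2. HN layers by μ_θ (3 steps, strictly decreasing):
  μ^(1)=33; μ^(2)=-7; μ^(3)=-37

((0, 0, 2, 2); (0, 3, 0, 0); (3, 0, 0, 0))


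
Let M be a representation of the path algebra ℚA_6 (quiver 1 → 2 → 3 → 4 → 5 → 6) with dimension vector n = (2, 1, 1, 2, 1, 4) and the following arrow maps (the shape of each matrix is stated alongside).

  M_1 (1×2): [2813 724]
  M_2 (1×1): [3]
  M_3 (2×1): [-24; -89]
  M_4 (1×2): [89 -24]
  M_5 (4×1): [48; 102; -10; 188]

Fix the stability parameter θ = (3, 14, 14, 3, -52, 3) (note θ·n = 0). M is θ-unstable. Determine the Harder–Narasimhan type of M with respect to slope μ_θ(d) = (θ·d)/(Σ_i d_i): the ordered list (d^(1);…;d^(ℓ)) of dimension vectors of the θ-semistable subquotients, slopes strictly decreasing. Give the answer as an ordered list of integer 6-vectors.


Via rank(M_{q-1}∘⋯∘M_p): M ≅ I[1,1], I[1,4], I[4,6], I[6,6]^3.
μ_θ-semistable layers: μ^(1)=31/3; μ^(2)=3; μ^(3)=-49/2

((0, 1, 1, 1, 0, 0); (2, 0, 0, 0, 0, 4); (0, 0, 0, 1, 1, 0))


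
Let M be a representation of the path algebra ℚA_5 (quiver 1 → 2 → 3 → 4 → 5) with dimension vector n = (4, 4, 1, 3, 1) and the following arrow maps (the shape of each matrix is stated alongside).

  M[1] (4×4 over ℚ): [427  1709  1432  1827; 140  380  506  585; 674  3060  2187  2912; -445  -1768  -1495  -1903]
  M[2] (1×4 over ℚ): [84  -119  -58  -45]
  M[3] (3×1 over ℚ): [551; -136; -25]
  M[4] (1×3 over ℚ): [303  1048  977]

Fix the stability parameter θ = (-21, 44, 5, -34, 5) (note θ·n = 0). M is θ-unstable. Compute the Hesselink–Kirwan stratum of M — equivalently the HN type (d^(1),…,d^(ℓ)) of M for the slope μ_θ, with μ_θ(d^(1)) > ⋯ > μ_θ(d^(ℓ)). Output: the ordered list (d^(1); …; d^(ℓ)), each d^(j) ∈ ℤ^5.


Via rank(M_{q-1}∘⋯∘M_p): M ≅ I[1,2]^3, I[1,4], I[4,4], I[4,5].
μ_θ-semistable layers: μ^(1)=44; μ^(2)=5; μ^(3)=-21; μ^(4)=-34

((0, 3, 0, 0, 0); (0, 1, 1, 1, 1); (4, 0, 0, 0, 0); (0, 0, 0, 2, 0))


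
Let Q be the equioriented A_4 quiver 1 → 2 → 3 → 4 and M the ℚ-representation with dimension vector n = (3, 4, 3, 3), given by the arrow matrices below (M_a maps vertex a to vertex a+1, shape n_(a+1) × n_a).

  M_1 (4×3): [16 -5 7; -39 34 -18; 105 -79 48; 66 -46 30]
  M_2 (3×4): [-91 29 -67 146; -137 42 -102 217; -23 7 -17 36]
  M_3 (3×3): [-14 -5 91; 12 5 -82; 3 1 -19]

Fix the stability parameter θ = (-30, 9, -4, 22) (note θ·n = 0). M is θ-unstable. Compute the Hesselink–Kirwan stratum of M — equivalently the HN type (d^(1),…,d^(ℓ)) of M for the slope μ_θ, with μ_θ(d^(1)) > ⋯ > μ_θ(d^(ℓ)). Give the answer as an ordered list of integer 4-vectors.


Barcode: M ≅ I[1,2], I[1,4]^2, I[2,4]. HN layers by μ_θ (4 steps, strictly decreasing):
  μ^(1)=22; μ^(2)=9; μ^(3)=5/2; μ^(4)=-30

((0, 0, 0, 3); (0, 1, 0, 0); (0, 3, 3, 0); (3, 0, 0, 0))


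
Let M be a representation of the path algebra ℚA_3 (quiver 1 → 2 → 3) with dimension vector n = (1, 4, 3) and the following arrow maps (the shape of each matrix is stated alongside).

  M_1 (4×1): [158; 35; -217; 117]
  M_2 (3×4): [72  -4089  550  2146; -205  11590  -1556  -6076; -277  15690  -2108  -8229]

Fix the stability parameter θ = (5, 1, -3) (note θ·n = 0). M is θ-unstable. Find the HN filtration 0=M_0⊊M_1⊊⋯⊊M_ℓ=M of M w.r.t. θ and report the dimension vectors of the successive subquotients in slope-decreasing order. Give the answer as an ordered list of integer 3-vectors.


Interval decomposition of M: I[1,3], I[2,2], I[2,3]^2.
HN type (ℓ=2): μ^(1)=1; μ^(2)=-1

((1, 2, 1); (0, 2, 2))


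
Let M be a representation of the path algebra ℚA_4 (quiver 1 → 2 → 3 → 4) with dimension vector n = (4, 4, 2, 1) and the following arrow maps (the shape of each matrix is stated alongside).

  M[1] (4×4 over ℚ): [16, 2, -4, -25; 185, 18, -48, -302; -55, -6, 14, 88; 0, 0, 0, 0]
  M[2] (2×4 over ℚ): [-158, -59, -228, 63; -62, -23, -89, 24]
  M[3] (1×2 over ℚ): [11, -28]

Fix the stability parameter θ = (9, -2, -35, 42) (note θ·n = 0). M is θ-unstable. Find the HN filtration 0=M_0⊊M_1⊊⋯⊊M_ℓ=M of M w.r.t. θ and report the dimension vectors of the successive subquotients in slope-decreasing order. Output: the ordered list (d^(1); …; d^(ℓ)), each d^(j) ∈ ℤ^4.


Barcode: M ≅ I[1,1], I[1,2], I[1,3], I[1,4], I[2,2]. HN layers by μ_θ (5 steps, strictly decreasing):
  μ^(1)=42; μ^(2)=9; μ^(3)=7/2; μ^(4)=-2; μ^(5)=-28/3

((0, 0, 0, 1); (1, 0, 0, 0); (1, 1, 0, 0); (0, 1, 0, 0); (2, 2, 2, 0))


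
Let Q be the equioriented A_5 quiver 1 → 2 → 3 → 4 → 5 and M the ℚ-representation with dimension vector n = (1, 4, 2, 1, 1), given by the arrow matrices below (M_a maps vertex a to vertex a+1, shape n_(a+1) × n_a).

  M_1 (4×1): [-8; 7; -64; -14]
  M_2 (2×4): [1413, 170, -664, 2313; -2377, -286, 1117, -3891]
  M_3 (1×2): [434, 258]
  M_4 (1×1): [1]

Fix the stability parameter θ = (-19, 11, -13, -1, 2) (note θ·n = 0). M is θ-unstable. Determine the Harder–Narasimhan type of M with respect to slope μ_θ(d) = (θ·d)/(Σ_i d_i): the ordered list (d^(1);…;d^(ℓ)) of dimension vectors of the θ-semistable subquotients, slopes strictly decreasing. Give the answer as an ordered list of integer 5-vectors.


Via rank(M_{q-1}∘⋯∘M_p): M ≅ I[1,2], I[2,2], I[2,3], I[2,5].
μ_θ-semistable layers: μ^(1)=11; μ^(2)=2; μ^(3)=-1; μ^(4)=-19

((0, 2, 0, 0, 0); (0, 0, 0, 0, 1); (0, 2, 2, 1, 0); (1, 0, 0, 0, 0))


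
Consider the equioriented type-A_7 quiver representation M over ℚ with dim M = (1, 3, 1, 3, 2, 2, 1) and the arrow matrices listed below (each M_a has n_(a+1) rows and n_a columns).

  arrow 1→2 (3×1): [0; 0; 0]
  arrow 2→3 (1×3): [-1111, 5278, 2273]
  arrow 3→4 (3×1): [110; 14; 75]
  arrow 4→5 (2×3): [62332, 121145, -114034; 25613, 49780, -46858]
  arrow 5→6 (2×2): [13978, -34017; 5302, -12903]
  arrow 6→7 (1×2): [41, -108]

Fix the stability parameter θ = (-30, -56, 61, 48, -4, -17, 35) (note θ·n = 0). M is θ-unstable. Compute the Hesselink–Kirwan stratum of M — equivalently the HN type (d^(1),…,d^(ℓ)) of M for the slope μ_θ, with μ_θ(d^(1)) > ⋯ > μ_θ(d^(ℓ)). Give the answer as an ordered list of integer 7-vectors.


Via rank(M_{q-1}∘⋯∘M_p): M ≅ I[1,1], I[2,2]^2, I[2,4], I[4,5], I[4,7], I[6,6].
μ_θ-semistable layers: μ^(1)=109/2; μ^(2)=35; μ^(3)=22; μ^(4)=9; μ^(5)=-17; μ^(6)=-30; μ^(7)=-56

((0, 0, 1, 1, 0, 0, 0); (0, 0, 0, 0, 0, 0, 1); (0, 0, 0, 1, 1, 0, 0); (0, 0, 0, 1, 1, 1, 0); (0, 0, 0, 0, 0, 1, 0); (1, 0, 0, 0, 0, 0, 0); (0, 3, 0, 0, 0, 0, 0))


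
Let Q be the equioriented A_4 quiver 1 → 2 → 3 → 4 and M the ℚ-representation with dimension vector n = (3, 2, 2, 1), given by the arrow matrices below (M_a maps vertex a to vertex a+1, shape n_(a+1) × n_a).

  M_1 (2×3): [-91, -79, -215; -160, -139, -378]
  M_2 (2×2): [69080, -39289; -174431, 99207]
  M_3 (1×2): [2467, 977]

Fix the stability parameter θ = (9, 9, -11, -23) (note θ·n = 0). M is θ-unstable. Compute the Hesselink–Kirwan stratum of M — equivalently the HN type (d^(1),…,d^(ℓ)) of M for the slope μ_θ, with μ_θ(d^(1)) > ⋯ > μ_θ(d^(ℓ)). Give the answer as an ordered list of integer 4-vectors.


Via rank(M_{q-1}∘⋯∘M_p): M ≅ I[1,1], I[1,3], I[1,4].
μ_θ-semistable layers: μ^(1)=9; μ^(2)=7/3; μ^(3)=-4

((1, 0, 0, 0); (1, 1, 1, 0); (1, 1, 1, 1))


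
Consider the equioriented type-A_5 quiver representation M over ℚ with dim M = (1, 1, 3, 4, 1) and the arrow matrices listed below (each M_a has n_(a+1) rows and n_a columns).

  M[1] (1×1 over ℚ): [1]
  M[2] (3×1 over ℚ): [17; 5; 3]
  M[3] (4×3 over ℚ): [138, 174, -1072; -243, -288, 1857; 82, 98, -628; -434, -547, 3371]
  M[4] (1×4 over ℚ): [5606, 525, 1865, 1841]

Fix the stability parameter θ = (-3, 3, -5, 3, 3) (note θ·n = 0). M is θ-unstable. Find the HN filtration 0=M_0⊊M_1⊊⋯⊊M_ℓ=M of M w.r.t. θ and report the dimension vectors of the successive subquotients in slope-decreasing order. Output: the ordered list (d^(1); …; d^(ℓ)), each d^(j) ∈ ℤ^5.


Barcode: M ≅ I[1,3], I[3,4], I[3,5], I[4,4]^2. HN layers by μ_θ (4 steps, strictly decreasing):
  μ^(1)=3; μ^(2)=-1; μ^(3)=-3; μ^(4)=-5

((0, 0, 0, 4, 1); (0, 1, 1, 0, 0); (1, 0, 0, 0, 0); (0, 0, 2, 0, 0))


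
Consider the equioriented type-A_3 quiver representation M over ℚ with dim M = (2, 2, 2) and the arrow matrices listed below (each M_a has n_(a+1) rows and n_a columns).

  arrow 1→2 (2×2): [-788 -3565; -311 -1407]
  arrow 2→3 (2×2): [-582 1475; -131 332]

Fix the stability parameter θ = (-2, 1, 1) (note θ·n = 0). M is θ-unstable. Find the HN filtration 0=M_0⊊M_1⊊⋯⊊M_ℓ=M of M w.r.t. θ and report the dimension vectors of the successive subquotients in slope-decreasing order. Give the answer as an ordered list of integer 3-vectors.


Barcode: M ≅ I[1,3]^2. HN layers by μ_θ (2 steps, strictly decreasing):
  μ^(1)=1; μ^(2)=-2

((0, 2, 2); (2, 0, 0))
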